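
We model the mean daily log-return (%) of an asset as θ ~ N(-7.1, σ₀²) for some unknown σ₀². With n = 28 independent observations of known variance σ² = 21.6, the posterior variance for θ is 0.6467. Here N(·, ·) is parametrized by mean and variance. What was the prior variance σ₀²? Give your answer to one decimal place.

Posterior precision equals prior precision plus data precision: 1/σ_n² = 1/σ₀² + n/σ².
So 1/σ₀² = 1/0.6467 − 28/21.6 = 1.546312 − 1.296296 = 0.250016.
Hence σ₀² = 1/0.250016 ≈ 4.0.

σ₀² = 4.0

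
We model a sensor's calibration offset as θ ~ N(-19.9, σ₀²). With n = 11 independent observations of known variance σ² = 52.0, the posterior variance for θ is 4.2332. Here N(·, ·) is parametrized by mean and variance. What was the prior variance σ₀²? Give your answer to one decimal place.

Posterior precision equals prior precision plus data precision: 1/σ_n² = 1/σ₀² + n/σ².
So 1/σ₀² = 1/4.2332 − 11/52.0 = 0.236228 − 0.211538 = 0.024690.
Hence σ₀² = 1/0.024690 ≈ 40.5.

σ₀² = 40.5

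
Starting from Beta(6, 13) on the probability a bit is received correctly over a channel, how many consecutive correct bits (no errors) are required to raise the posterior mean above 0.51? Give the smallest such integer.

After k correct bits and 0 errors the posterior is Beta(6+k, 13), with mean (6+k)/(6+13+k).
Set (6+k)/(19+k) > 0.51 and solve: k > (0.51·19 − 6)/(1 − 0.51) = 7.531.
The smallest integer exceeding 7.531 is 8.

k = 8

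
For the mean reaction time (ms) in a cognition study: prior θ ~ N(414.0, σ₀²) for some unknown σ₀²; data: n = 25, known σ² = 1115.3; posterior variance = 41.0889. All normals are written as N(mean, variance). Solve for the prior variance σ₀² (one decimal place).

σ₀² = 520.3

Posterior precision equals prior precision plus data precision: 1/σ_n² = 1/σ₀² + n/σ².
So 1/σ₀² = 1/41.0889 − 25/1115.3 = 0.024337 − 0.022415 = 0.001922.
Hence σ₀² = 1/0.001922 ≈ 520.3.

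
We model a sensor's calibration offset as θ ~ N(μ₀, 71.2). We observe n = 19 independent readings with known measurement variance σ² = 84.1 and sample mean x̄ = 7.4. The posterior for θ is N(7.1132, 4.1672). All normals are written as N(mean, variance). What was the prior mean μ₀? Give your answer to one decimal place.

μ₀ = 2.5

With known observation variance, the Normal–Normal posterior has precision τ_n = τ₀ + n/σ² and mean μ_n = (τ₀μ₀ + (n/σ²)x̄)/τ_n.
Here τ₀ = 1/71.2 = 0.014045 and τ_data = 19/84.1 = 0.225922, so τ_n = 0.239967.
Rearranging for μ₀: μ₀ = (μ_n·τ_n − τ_data·x̄)/τ₀ = (7.1132·0.239967 − 0.225922·7.4) / 0.014045 = 0.035110/0.014045 ≈ 2.5.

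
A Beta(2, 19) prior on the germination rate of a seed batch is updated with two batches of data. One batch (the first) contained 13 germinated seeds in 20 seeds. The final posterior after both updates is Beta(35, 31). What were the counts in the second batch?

20 germinated seeds and 5 non-germinating seeds

Because Beta–binomial updating is additive in the counts, the combined data contributed (α_post−α_prior, β_post−β_prior) successes and failures.
Total across both batches: 35−2=33 germinated seeds, 31−19=12 non-germinating seeds.
Subtract the first batch: 33−13=20 germinated seeds and 12−7=5 non-germinating seeds.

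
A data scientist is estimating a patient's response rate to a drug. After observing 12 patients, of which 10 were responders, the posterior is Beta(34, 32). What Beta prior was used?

Beta(24, 30)

A Beta(α, β) prior with s successes and f failures in binomial data gives a Beta(α+s, β+f) posterior.
Subtract the data counts: 34−10=24, 32−2=30.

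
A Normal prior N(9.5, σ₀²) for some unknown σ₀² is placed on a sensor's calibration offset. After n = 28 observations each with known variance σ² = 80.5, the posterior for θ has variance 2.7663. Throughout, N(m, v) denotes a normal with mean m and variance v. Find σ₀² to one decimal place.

σ₀² = 73.2

For the Normal–Normal model with known σ², precisions add: τ_n = τ₀ + n/σ².
So 1/σ₀² = 1/2.7663 − 28/80.5 = 0.361494 − 0.347826 = 0.013668.
Hence σ₀² = 1/0.013668 ≈ 73.2.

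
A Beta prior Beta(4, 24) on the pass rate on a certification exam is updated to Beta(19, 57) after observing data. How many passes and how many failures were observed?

15 passes and 33 failures

Beta is conjugate to the binomial likelihood: posterior = Beta(α+s, β+f).
So s = 19 − 4 = 15 and f = 57 − 24 = 33.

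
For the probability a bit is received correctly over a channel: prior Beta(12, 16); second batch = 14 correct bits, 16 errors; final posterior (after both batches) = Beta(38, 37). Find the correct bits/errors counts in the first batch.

Sequential conjugate updates are equivalent to a single update on the pooled data, so total successes = posterior α − prior α and total failures = posterior β − prior β.
Total across both batches: 38−12=26 correct bits, 37−16=21 errors.
Subtract the second batch: 26−14=12 correct bits and 21−16=5 errors.

12 correct bits and 5 errors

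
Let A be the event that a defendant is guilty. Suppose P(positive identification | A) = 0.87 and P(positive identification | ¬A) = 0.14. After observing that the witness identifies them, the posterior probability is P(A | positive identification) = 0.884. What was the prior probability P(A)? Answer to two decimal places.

In odds form, posterior odds = prior odds × likelihood ratio, so prior odds = posterior odds ÷ LR.
Posterior odds = 0.884/(1−0.884) = 7.6207. LR = 0.87/0.14 = 6.2143.
Prior odds = 7.6207/6.2143 = 1.2263, so P(A) = 1.2263/(1+1.2263) ≈ 0.55.

P(A) = 0.55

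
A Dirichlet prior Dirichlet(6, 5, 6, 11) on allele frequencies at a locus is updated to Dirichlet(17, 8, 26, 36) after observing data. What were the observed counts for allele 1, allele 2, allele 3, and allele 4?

counts (11, 3, 20, 25)

For a Dirichlet(α) prior with multinomial counts c, the posterior is Dirichlet(α + c) componentwise.
Counts are posterior − prior componentwise: 17−6=11, 8−5=3, 26−6=20, 36−11=25.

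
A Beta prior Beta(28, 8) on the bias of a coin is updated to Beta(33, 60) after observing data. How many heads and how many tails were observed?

5 heads and 52 tails

A Beta(α, β) prior with s successes and f failures in binomial data gives a Beta(α+s, β+f) posterior.
So s = 33 − 28 = 5 and f = 60 − 8 = 52.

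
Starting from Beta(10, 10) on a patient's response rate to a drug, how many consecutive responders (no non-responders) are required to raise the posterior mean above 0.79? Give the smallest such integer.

After k responders and 0 non-responders the posterior is Beta(10+k, 10), with mean (10+k)/(10+10+k).
Set (10+k)/(20+k) > 0.79 and solve: k > (0.79·20 − 10)/(1 − 0.79) = 27.619.
The smallest integer exceeding 27.619 is 28.

k = 28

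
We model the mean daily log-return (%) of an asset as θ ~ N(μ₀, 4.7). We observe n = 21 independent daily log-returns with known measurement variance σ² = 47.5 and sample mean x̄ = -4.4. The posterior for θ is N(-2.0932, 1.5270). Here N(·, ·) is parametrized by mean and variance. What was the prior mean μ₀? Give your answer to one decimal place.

With known observation variance, the Normal–Normal posterior has precision τ_n = τ₀ + n/σ² and mean μ_n = (τ₀μ₀ + (n/σ²)x̄)/τ_n.
Here τ₀ = 1/4.7 = 0.212766 and τ_data = 21/47.5 = 0.442105, so τ_n = 0.654871.
Rearranging for μ₀: μ₀ = (μ_n·τ_n − τ_data·x̄)/τ₀ = (-2.0932·0.654871 − 0.442105·-4.4) / 0.212766 = 0.574486/0.212766 ≈ 2.7.

μ₀ = 2.7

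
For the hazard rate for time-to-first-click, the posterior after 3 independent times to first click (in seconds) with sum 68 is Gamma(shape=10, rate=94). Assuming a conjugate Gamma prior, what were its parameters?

Gamma(shape=7, rate=26)

For an exponential likelihood with a Gamma(α, β) prior on the rate, n observations with total T give posterior Gamma(α+n, β+T).
So α = 10 − 3 = 7 and β = 94 − 68 = 26.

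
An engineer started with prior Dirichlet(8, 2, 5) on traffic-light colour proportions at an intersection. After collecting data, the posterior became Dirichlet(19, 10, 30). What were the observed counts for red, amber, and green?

counts (11, 8, 25)

For a Dirichlet(α) prior with multinomial counts c, the posterior is Dirichlet(α + c) componentwise.
Counts are posterior − prior componentwise: 19−8=11, 10−2=8, 30−5=25.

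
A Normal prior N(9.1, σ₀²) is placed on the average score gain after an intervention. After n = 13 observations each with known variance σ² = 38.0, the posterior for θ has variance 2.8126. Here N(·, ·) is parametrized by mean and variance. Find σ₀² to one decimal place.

σ₀² = 74.4

For the Normal–Normal model with known σ², precisions add: τ_n = τ₀ + n/σ².
So 1/σ₀² = 1/2.8126 − 13/38.0 = 0.355543 − 0.342105 = 0.013438.
Hence σ₀² = 1/0.013438 ≈ 74.4.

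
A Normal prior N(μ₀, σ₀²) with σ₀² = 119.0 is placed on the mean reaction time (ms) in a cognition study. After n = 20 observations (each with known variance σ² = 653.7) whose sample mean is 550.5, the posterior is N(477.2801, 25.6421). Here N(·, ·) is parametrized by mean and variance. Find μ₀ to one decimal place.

The posterior mean is a precision-weighted average: μ_n = (τ₀μ₀ + τ_data·x̄)/(τ₀+τ_data), with τ₀=1/σ₀² and τ_data=n/σ².
Here τ₀ = 1/119.0 = 0.008403 and τ_data = 20/653.7 = 0.030595, so τ_n = 0.038998.
Rearranging for μ₀: μ₀ = (μ_n·τ_n − τ_data·x̄)/τ₀ = (477.2801·0.038998 − 0.030595·550.5) / 0.008403 = 1.770422/0.008403 ≈ 210.7.

μ₀ = 210.7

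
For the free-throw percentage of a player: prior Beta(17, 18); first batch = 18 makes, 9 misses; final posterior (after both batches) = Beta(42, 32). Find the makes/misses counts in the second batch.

Sequential conjugate updates are equivalent to a single update on the pooled data, so total successes = posterior α − prior α and total failures = posterior β − prior β.
Total across both batches: 42−17=25 makes, 32−18=14 misses.
Subtract the first batch: 25−18=7 makes and 14−9=5 misses.

7 makes and 5 misses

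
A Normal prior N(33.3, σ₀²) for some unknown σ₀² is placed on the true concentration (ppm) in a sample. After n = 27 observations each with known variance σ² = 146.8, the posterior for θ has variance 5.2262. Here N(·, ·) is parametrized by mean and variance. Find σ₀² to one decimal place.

For the Normal–Normal model with known σ², precisions add: τ_n = τ₀ + n/σ².
So 1/σ₀² = 1/5.2262 − 27/146.8 = 0.191344 − 0.183924 = 0.007420.
Hence σ₀² = 1/0.007420 ≈ 134.8.

σ₀² = 134.8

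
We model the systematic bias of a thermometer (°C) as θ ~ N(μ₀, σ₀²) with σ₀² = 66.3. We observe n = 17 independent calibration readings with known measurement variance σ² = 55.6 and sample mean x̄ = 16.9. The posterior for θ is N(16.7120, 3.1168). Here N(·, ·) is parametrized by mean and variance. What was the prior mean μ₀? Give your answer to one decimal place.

The posterior mean is a precision-weighted average: μ_n = (τ₀μ₀ + τ_data·x̄)/(τ₀+τ_data), with τ₀=1/σ₀² and τ_data=n/σ².
Here τ₀ = 1/66.3 = 0.015083 and τ_data = 17/55.6 = 0.305755, so τ_n = 0.320838.
Rearranging for μ₀: μ₀ = (μ_n·τ_n − τ_data·x̄)/τ₀ = (16.7120·0.320838 − 0.305755·16.9) / 0.015083 = 0.194585/0.015083 ≈ 12.9.

μ₀ = 12.9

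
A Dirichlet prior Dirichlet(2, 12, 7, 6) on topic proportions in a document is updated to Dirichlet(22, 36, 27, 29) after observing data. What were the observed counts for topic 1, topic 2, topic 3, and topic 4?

counts (20, 24, 20, 23)

For a Dirichlet(α) prior with multinomial counts c, the posterior is Dirichlet(α + c) componentwise.
Counts are posterior − prior componentwise: 22−2=20, 36−12=24, 27−7=20, 29−6=23.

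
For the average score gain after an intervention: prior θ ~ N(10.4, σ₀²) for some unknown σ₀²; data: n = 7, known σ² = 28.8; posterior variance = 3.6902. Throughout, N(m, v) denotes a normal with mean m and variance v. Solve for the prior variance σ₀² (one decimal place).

Posterior precision equals prior precision plus data precision: 1/σ_n² = 1/σ₀² + n/σ².
So 1/σ₀² = 1/3.6902 − 7/28.8 = 0.270988 − 0.243056 = 0.027932.
Hence σ₀² = 1/0.027932 ≈ 35.8.

σ₀² = 35.8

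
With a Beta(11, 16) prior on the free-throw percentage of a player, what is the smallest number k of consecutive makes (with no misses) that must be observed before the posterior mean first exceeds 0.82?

After k makes and 0 misses the posterior is Beta(11+k, 16), with mean (11+k)/(11+16+k).
Set (11+k)/(27+k) > 0.82 and solve: k > (0.82·27 − 11)/(1 − 0.82) = 61.889.
The smallest integer exceeding 61.889 is 62, and checking k=62: (73)/(89) = 0.8202 > 0.82.

k = 62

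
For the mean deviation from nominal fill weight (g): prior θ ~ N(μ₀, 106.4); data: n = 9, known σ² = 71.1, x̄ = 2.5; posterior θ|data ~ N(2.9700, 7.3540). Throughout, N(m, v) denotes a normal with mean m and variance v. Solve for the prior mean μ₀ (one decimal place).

μ₀ = 9.3

With known observation variance, the Normal–Normal posterior has precision τ_n = τ₀ + n/σ² and mean μ_n = (τ₀μ₀ + (n/σ²)x̄)/τ_n.
Here τ₀ = 1/106.4 = 0.009398 and τ_data = 9/71.1 = 0.126582, so τ_n = 0.135980.
Rearranging for μ₀: μ₀ = (μ_n·τ_n − τ_data·x̄)/τ₀ = (2.9700·0.135980 − 0.126582·2.5) / 0.009398 = 0.087406/0.009398 ≈ 9.3.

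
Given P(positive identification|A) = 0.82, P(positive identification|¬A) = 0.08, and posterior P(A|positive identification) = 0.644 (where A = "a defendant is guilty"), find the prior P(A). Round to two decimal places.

P(A) = 0.15

Bayes' rule in odds form gives O(A|E) = O(A)·[P(E|A)/P(E|¬A)], hence O(A) = O(A|E)/LR.
Posterior odds = 0.644/(1−0.644) = 1.8090. LR = 0.82/0.08 = 10.2500.
Prior odds = 1.8090/10.2500 = 0.1765, so P(A) = 0.1765/(1+0.1765) ≈ 0.15.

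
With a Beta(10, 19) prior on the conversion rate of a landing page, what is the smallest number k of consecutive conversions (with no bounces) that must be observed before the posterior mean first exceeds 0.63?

After k conversions and 0 bounces the posterior is Beta(10+k, 19), with mean (10+k)/(10+19+k).
Set (10+k)/(29+k) > 0.63 and solve: k > (0.63·29 − 10)/(1 − 0.63) = 22.351.
The smallest integer exceeding 22.351 is 23, and checking k=23: (33)/(52) = 0.6346 > 0.63.

k = 23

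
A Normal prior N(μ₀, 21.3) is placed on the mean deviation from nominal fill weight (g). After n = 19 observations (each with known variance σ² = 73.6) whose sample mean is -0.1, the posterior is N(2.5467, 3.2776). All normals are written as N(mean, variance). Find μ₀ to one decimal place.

μ₀ = 17.1

The posterior mean is a precision-weighted average: μ_n = (τ₀μ₀ + τ_data·x̄)/(τ₀+τ_data), with τ₀=1/σ₀² and τ_data=n/σ².
Here τ₀ = 1/21.3 = 0.046948 and τ_data = 19/73.6 = 0.258152, so τ_n = 0.305100.
Rearranging for μ₀: μ₀ = (μ_n·τ_n − τ_data·x̄)/τ₀ = (2.5467·0.305100 − 0.258152·-0.1) / 0.046948 = 0.802813/0.046948 ≈ 17.1.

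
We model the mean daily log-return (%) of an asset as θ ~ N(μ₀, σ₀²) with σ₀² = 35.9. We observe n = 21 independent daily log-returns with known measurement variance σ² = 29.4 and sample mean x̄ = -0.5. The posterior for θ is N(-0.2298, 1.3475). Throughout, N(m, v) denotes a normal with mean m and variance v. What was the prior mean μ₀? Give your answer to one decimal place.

μ₀ = 6.7

The posterior mean is a precision-weighted average: μ_n = (τ₀μ₀ + τ_data·x̄)/(τ₀+τ_data), with τ₀=1/σ₀² and τ_data=n/σ².
Here τ₀ = 1/35.9 = 0.027855 and τ_data = 21/29.4 = 0.714286, so τ_n = 0.742141.
Rearranging for μ₀: μ₀ = (μ_n·τ_n − τ_data·x̄)/τ₀ = (-0.2298·0.742141 − 0.714286·-0.5) / 0.027855 = 0.186599/0.027855 ≈ 6.7.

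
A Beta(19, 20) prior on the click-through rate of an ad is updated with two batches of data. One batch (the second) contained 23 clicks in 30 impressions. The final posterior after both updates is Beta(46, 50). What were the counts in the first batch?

4 clicks and 23 non-clicks

Sequential conjugate updates are equivalent to a single update on the pooled data, so total successes = posterior α − prior α and total failures = posterior β − prior β.
Total across both batches: 46−19=27 clicks, 50−20=30 non-clicks.
Subtract the second batch: 27−23=4 clicks and 30−7=23 non-clicks.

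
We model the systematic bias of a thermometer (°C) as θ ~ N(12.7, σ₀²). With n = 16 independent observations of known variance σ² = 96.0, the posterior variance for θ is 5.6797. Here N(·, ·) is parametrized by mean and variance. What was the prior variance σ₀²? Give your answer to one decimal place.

σ₀² = 106.4

For the Normal–Normal model with known σ², precisions add: τ_n = τ₀ + n/σ².
So 1/σ₀² = 1/5.6797 − 16/96.0 = 0.176066 − 0.166667 = 0.009399.
Hence σ₀² = 1/0.009399 ≈ 106.4.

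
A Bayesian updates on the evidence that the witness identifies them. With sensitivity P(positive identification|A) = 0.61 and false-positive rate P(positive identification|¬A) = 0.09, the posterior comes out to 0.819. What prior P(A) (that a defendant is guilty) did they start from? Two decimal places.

In odds form, posterior odds = prior odds × likelihood ratio, so prior odds = posterior odds ÷ LR.
Posterior odds = 0.819/(1−0.819) = 4.5249. LR = 0.61/0.09 = 6.7778.
Prior odds = 4.5249/6.7778 = 0.6676, so P(A) = 0.6676/(1+0.6676) ≈ 0.40.

P(A) = 0.40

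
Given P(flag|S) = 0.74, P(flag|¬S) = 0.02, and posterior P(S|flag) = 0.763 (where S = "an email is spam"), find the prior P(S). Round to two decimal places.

In odds form, posterior odds = prior odds × likelihood ratio, so prior odds = posterior odds ÷ LR.
Posterior odds = 0.763/(1−0.763) = 3.2194. LR = 0.74/0.02 = 37.0000.
Prior odds = 3.2194/37.0000 = 0.0870, so P(S) = 0.0870/(1+0.0870) ≈ 0.08.

P(S) = 0.08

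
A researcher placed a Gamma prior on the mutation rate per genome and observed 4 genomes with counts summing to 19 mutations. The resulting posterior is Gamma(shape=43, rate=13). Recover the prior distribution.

Gamma(shape=24, rate=9)

Gamma–Poisson conjugacy: posterior shape = α + Σxᵢ, posterior rate = β + n.
So α = 43 − 19 = 24 and β = 13 − 4 = 9.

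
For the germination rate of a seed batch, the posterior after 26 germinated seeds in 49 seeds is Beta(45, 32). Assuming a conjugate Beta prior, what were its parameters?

Beta(19, 9)

A Beta(a, b) prior with s successes and f failures in binomial data gives a Beta(a+s, b+f) posterior.
Subtract the data counts: 45−26=19, 32−23=9.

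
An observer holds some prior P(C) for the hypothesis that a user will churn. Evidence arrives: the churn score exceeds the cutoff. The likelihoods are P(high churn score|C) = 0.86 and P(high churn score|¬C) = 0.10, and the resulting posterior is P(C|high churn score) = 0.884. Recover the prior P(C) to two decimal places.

Bayes' rule in odds form gives O(C|E) = O(C)·[P(E|C)/P(E|¬C)], hence O(C) = O(C|E)/LR.
Posterior odds = 0.884/(1−0.884) = 7.6207. LR = 0.86/0.10 = 8.6000.
Prior odds = 7.6207/8.6000 = 0.8861, so P(C) = 0.8861/(1+0.8861) ≈ 0.47.

P(C) = 0.47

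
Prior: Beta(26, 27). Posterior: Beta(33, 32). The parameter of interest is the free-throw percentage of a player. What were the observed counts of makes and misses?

A Beta(α, β) prior with s successes and f failures in binomial data gives a Beta(α+s, β+f) posterior.
So s = 33 − 26 = 7 and f = 32 − 27 = 5.

7 makes and 5 misses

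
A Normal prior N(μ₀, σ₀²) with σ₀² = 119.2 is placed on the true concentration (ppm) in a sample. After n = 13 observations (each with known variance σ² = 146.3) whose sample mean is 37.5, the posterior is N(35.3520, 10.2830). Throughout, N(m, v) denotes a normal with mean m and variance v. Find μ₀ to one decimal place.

μ₀ = 12.6

With known observation variance, the Normal–Normal posterior has precision τ_n = τ₀ + n/σ² and mean μ_n = (τ₀μ₀ + (n/σ²)x̄)/τ_n.
Here τ₀ = 1/119.2 = 0.008389 and τ_data = 13/146.3 = 0.088859, so τ_n = 0.097248.
Rearranging for μ₀: μ₀ = (μ_n·τ_n − τ_data·x̄)/τ₀ = (35.3520·0.097248 − 0.088859·37.5) / 0.008389 = 0.105699/0.008389 ≈ 12.6.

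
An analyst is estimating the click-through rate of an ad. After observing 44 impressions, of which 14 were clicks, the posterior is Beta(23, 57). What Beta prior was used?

Beta is conjugate to the binomial likelihood: posterior = Beta(α+s, β+f).
So α = 23 − 14 = 9 and β = 57 − 30 = 27.

Beta(9, 27)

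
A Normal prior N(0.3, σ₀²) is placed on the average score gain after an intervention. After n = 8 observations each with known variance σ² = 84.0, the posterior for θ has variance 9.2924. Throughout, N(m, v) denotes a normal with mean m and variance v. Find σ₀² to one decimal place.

Posterior precision equals prior precision plus data precision: 1/σ_n² = 1/σ₀² + n/σ².
So 1/σ₀² = 1/9.2924 − 8/84.0 = 0.107615 − 0.095238 = 0.012377.
Hence σ₀² = 1/0.012377 ≈ 80.8.

σ₀² = 80.8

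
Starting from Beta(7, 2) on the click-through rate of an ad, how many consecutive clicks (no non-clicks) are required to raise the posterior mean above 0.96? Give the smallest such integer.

k = 42

After k clicks and 0 non-clicks the posterior is Beta(7+k, 2), with mean (7+k)/(7+2+k).
Set (7+k)/(9+k) > 0.96 and solve: k > (0.96·9 − 7)/(1 − 0.96) = 41.000.
The smallest integer exceeding 41.000 is 42, and checking k=42: (49)/(51) = 0.9608 > 0.96.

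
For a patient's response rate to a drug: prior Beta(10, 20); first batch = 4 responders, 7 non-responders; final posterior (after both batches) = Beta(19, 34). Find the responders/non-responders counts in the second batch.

Sequential conjugate updates are equivalent to a single update on the pooled data, so total successes = posterior α − prior α and total failures = posterior β − prior β.
Total across both batches: 19−10=9 responders, 34−20=14 non-responders.
Subtract the first batch: 9−4=5 responders and 14−7=7 non-responders.

5 responders and 7 non-responders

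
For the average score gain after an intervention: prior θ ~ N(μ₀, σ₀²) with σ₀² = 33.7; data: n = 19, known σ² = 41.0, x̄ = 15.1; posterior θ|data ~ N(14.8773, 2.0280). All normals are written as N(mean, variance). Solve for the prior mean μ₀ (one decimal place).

The posterior mean is a precision-weighted average: μ_n = (τ₀μ₀ + τ_data·x̄)/(τ₀+τ_data), with τ₀=1/σ₀² and τ_data=n/σ².
Here τ₀ = 1/33.7 = 0.029674 and τ_data = 19/41.0 = 0.463415, so τ_n = 0.493089.
Rearranging for μ₀: μ₀ = (μ_n·τ_n − τ_data·x̄)/τ₀ = (14.8773·0.493089 − 0.463415·15.1) / 0.029674 = 0.338266/0.029674 ≈ 11.4.

μ₀ = 11.4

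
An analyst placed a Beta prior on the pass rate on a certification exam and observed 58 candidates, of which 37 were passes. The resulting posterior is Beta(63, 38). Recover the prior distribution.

Under Beta–binomial conjugacy the posterior parameters are (a+s, b+f).
Subtract the data counts: 63−37=26, 38−21=17.

Beta(26, 17)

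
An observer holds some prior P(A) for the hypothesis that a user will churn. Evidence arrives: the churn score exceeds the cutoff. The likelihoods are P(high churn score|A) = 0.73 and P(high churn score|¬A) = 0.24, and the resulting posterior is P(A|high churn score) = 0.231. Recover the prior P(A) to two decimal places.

P(A) = 0.09

In odds form, posterior odds = prior odds × likelihood ratio, so prior odds = posterior odds ÷ LR.
Posterior odds = 0.231/(1−0.231) = 0.3004. LR = 0.73/0.24 = 3.0417.
Prior odds = 0.3004/3.0417 = 0.0988, so P(A) = 0.0988/(1+0.0988) ≈ 0.09.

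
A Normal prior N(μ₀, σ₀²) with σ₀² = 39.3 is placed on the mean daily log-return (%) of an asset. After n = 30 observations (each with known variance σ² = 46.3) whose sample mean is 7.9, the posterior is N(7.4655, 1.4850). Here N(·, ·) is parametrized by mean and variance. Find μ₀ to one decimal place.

With known observation variance, the Normal–Normal posterior has precision τ_n = τ₀ + n/σ² and mean μ_n = (τ₀μ₀ + (n/σ²)x̄)/τ_n.
Here τ₀ = 1/39.3 = 0.025445 and τ_data = 30/46.3 = 0.647948, so τ_n = 0.673393.
Rearranging for μ₀: μ₀ = (μ_n·τ_n − τ_data·x̄)/τ₀ = (7.4655·0.673393 − 0.647948·7.9) / 0.025445 = -0.091574/0.025445 ≈ -3.6.

μ₀ = -3.6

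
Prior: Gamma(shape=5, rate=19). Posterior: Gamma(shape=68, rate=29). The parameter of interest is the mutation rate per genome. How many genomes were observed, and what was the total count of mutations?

Gamma–Poisson conjugacy: posterior shape = α + Σxᵢ, posterior rate = β + n.
Matching: Σxᵢ = 68 − 5 = 63 and n = 29 − 19 = 10.

n = 10 genomes with total 63 mutations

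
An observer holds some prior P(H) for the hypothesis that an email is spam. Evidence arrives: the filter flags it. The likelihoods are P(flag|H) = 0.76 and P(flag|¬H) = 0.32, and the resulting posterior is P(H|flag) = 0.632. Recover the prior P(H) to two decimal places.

P(H) = 0.42

In odds form, posterior odds = prior odds × likelihood ratio, so prior odds = posterior odds ÷ LR.
Posterior odds = 0.632/(1−0.632) = 1.7174. LR = 0.76/0.32 = 2.3750.
Prior odds = 1.7174/2.3750 = 0.7231, so P(H) = 0.7231/(1+0.7231) ≈ 0.42.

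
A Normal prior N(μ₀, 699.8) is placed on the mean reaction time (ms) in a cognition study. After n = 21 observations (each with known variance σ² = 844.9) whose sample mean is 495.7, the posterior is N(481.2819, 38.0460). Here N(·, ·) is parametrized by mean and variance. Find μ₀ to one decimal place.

μ₀ = 230.5

The posterior mean is a precision-weighted average: μ_n = (τ₀μ₀ + τ_data·x̄)/(τ₀+τ_data), with τ₀=1/σ₀² and τ_data=n/σ².
Here τ₀ = 1/699.8 = 0.001429 and τ_data = 21/844.9 = 0.024855, so τ_n = 0.026284.
Rearranging for μ₀: μ₀ = (μ_n·τ_n − τ_data·x̄)/τ₀ = (481.2819·0.026284 − 0.024855·495.7) / 0.001429 = 0.329390/0.001429 ≈ 230.5.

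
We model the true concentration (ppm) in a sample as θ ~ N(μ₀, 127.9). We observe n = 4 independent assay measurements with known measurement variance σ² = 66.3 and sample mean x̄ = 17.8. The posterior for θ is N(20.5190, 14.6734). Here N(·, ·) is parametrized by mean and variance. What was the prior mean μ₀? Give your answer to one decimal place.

The posterior mean is a precision-weighted average: μ_n = (τ₀μ₀ + τ_data·x̄)/(τ₀+τ_data), with τ₀=1/σ₀² and τ_data=n/σ².
Here τ₀ = 1/127.9 = 0.007819 and τ_data = 4/66.3 = 0.060332, so τ_n = 0.068151.
Rearranging for μ₀: μ₀ = (μ_n·τ_n − τ_data·x̄)/τ₀ = (20.5190·0.068151 − 0.060332·17.8) / 0.007819 = 0.324481/0.007819 ≈ 41.5.

μ₀ = 41.5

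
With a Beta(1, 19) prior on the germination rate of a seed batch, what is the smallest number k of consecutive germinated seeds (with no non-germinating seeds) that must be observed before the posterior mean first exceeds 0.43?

k = 14

After k germinated seeds and 0 non-germinating seeds the posterior is Beta(1+k, 19), with mean (1+k)/(1+19+k).
Set (1+k)/(20+k) > 0.43 and solve: k > (0.43·20 − 1)/(1 − 0.43) = 13.333.
The smallest integer exceeding 13.333 is 14, and checking k=14: (15)/(34) = 0.4412 > 0.43.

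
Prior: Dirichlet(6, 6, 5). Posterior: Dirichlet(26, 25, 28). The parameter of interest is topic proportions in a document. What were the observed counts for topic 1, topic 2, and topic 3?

counts (20, 19, 23)

For a Dirichlet(α) prior with multinomial counts c, the posterior is Dirichlet(α + c) componentwise.
Counts are posterior − prior componentwise: 26−6=20, 25−6=19, 28−5=23.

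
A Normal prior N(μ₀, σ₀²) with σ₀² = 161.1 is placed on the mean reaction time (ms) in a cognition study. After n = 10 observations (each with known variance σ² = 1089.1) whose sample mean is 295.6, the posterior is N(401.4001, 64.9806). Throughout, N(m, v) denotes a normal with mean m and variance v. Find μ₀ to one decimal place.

μ₀ = 557.9

With known observation variance, the Normal–Normal posterior has precision τ_n = τ₀ + n/σ² and mean μ_n = (τ₀μ₀ + (n/σ²)x̄)/τ_n.
Here τ₀ = 1/161.1 = 0.006207 and τ_data = 10/1089.1 = 0.009182, so τ_n = 0.015389.
Rearranging for μ₀: μ₀ = (μ_n·τ_n − τ_data·x̄)/τ₀ = (401.4001·0.015389 − 0.009182·295.6) / 0.006207 = 3.462947/0.006207 ≈ 557.9.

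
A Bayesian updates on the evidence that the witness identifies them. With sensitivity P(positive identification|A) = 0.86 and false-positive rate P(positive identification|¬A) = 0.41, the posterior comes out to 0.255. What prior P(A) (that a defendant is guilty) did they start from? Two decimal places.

In odds form, posterior odds = prior odds × likelihood ratio, so prior odds = posterior odds ÷ LR.
Posterior odds = 0.255/(1−0.255) = 0.3423. LR = 0.86/0.41 = 2.0976.
Prior odds = 0.3423/2.0976 = 0.1632, so P(A) = 0.1632/(1+0.1632) ≈ 0.14.

P(A) = 0.14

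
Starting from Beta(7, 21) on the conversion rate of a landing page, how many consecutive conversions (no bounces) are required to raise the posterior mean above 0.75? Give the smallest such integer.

k = 57

After k conversions and 0 bounces the posterior is Beta(7+k, 21), with mean (7+k)/(7+21+k).
Set (7+k)/(28+k) > 0.75 and solve: k > (0.75·28 − 7)/(1 − 0.75) = 56.000.
The smallest integer exceeding 56.000 is 57.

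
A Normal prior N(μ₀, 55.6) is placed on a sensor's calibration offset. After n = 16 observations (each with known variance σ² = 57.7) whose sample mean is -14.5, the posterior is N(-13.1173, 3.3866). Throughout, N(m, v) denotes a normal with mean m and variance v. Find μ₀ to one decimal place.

The posterior mean is a precision-weighted average: μ_n = (τ₀μ₀ + τ_data·x̄)/(τ₀+τ_data), with τ₀=1/σ₀² and τ_data=n/σ².
Here τ₀ = 1/55.6 = 0.017986 and τ_data = 16/57.7 = 0.277296, so τ_n = 0.295282.
Rearranging for μ₀: μ₀ = (μ_n·τ_n − τ_data·x̄)/τ₀ = (-13.1173·0.295282 − 0.277296·-14.5) / 0.017986 = 0.147489/0.017986 ≈ 8.2.

μ₀ = 8.2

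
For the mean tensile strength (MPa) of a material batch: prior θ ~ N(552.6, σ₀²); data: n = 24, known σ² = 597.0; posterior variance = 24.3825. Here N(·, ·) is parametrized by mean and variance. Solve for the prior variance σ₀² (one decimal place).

Posterior precision equals prior precision plus data precision: 1/σ_n² = 1/σ₀² + n/σ².
So 1/σ₀² = 1/24.3825 − 24/597.0 = 0.041013 − 0.040201 = 0.000812.
Hence σ₀² = 1/0.000812 ≈ 1231.5.

σ₀² = 1231.5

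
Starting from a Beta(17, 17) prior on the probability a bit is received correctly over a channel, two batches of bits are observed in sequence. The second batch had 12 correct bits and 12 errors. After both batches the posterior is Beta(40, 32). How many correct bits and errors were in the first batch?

Because Beta–binomial updating is additive in the counts, the combined data contributed (α_post−α_prior, β_post−β_prior) successes and failures.
Total across both batches: 40−17=23 correct bits, 32−17=15 errors.
Subtract the second batch: 23−12=11 correct bits and 15−12=3 errors.

11 correct bits and 3 errors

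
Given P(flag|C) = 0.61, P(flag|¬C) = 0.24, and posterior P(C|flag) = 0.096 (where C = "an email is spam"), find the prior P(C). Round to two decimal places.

In odds form, posterior odds = prior odds × likelihood ratio, so prior odds = posterior odds ÷ LR.
Posterior odds = 0.096/(1−0.096) = 0.1062. LR = 0.61/0.24 = 2.5417.
Prior odds = 0.1062/2.5417 = 0.0418, so P(C) = 0.0418/(1+0.0418) ≈ 0.04.

P(C) = 0.04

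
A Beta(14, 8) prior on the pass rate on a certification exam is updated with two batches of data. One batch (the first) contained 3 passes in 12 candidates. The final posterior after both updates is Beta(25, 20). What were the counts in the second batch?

8 passes and 3 failures

Sequential conjugate updates are equivalent to a single update on the pooled data, so total successes = posterior α − prior α and total failures = posterior β − prior β.
Total across both batches: 25−14=11 passes, 20−8=12 failures.
Subtract the first batch: 11−3=8 passes and 12−9=3 failures.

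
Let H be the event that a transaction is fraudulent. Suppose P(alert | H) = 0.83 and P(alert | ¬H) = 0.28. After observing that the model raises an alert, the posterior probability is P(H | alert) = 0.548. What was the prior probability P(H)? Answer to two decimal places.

P(H) = 0.29

Bayes' rule in odds form gives O(H|E) = O(H)·[P(E|H)/P(E|¬H)], hence O(H) = O(H|E)/LR.
Posterior odds = 0.548/(1−0.548) = 1.2124. LR = 0.83/0.28 = 2.9643.
Prior odds = 1.2124/2.9643 = 0.4090, so P(H) = 0.4090/(1+0.4090) ≈ 0.29.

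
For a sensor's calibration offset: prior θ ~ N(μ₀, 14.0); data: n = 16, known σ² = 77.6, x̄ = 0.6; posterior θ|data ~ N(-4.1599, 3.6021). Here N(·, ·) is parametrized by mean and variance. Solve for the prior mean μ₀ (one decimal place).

The posterior mean is a precision-weighted average: μ_n = (τ₀μ₀ + τ_data·x̄)/(τ₀+τ_data), with τ₀=1/σ₀² and τ_data=n/σ².
Here τ₀ = 1/14.0 = 0.071429 and τ_data = 16/77.6 = 0.206186, so τ_n = 0.277615.
Rearranging for μ₀: μ₀ = (μ_n·τ_n − τ_data·x̄)/τ₀ = (-4.1599·0.277615 − 0.206186·0.6) / 0.071429 = -1.278562/0.071429 ≈ -17.9.

μ₀ = -17.9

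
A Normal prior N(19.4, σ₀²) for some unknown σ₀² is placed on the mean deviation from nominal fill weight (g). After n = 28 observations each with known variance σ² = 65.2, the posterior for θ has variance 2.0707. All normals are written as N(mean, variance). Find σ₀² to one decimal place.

Posterior precision equals prior precision plus data precision: 1/σ_n² = 1/σ₀² + n/σ².
So 1/σ₀² = 1/2.0707 − 28/65.2 = 0.482928 − 0.429448 = 0.053480.
Hence σ₀² = 1/0.053480 ≈ 18.7.

σ₀² = 18.7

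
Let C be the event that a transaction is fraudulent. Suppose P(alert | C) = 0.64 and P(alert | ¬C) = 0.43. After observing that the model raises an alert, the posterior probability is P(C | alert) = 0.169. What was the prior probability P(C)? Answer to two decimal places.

P(C) = 0.12

Bayes' rule in odds form gives O(C|E) = O(C)·[P(E|C)/P(E|¬C)], hence O(C) = O(C|E)/LR.
Posterior odds = 0.169/(1−0.169) = 0.2034. LR = 0.64/0.43 = 1.4884.
Prior odds = 0.2034/1.4884 = 0.1367, so P(C) = 0.1367/(1+0.1367) ≈ 0.12.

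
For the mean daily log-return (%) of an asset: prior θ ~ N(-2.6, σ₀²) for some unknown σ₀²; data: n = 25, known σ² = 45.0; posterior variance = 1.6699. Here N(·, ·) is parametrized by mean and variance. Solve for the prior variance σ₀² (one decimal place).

σ₀² = 23.1

For the Normal–Normal model with known σ², precisions add: τ_n = τ₀ + n/σ².
So 1/σ₀² = 1/1.6699 − 25/45.0 = 0.598838 − 0.555556 = 0.043282.
Hence σ₀² = 1/0.043282 ≈ 23.1.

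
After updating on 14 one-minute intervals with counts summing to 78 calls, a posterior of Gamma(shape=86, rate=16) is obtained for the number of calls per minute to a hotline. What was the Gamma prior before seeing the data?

Gamma–Poisson conjugacy: posterior shape = α + Σxᵢ, posterior rate = β + n.
So α = 86 − 78 = 8 and β = 16 − 14 = 2.

Gamma(shape=8, rate=2)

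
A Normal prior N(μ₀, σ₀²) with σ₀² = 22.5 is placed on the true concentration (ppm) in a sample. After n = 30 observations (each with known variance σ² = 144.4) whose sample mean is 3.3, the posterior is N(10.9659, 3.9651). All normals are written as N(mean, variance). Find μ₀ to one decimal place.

The posterior mean is a precision-weighted average: μ_n = (τ₀μ₀ + τ_data·x̄)/(τ₀+τ_data), with τ₀=1/σ₀² and τ_data=n/σ².
Here τ₀ = 1/22.5 = 0.044444 and τ_data = 30/144.4 = 0.207756, so τ_n = 0.252200.
Rearranging for μ₀: μ₀ = (μ_n·τ_n − τ_data·x̄)/τ₀ = (10.9659·0.252200 − 0.207756·3.3) / 0.044444 = 2.080005/0.044444 ≈ 46.8.

μ₀ = 46.8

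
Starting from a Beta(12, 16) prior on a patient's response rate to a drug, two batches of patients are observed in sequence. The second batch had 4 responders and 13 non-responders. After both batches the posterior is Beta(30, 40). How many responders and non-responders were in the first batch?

Because Beta–binomial updating is additive in the counts, the combined data contributed (α_post−α_prior, β_post−β_prior) successes and failures.
Total across both batches: 30−12=18 responders, 40−16=24 non-responders.
Subtract the second batch: 18−4=14 responders and 24−13=11 non-responders.

14 responders and 11 non-responders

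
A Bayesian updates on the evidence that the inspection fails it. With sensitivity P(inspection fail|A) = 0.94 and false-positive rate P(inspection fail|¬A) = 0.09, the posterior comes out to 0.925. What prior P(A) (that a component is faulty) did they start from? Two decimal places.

P(A) = 0.54

Bayes' rule in odds form gives O(A|E) = O(A)·[P(E|A)/P(E|¬A)], hence O(A) = O(A|E)/LR.
Posterior odds = 0.925/(1−0.925) = 12.3333. LR = 0.94/0.09 = 10.4444.
Prior odds = 12.3333/10.4444 = 1.1809, so P(A) = 1.1809/(1+1.1809) ≈ 0.54.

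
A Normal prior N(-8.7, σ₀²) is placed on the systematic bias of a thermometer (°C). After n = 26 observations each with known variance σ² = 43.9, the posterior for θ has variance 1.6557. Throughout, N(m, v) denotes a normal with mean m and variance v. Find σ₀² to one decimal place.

σ₀² = 85.3

For the Normal–Normal model with known σ², precisions add: τ_n = τ₀ + n/σ².
So 1/σ₀² = 1/1.6557 − 26/43.9 = 0.603974 − 0.592255 = 0.011719.
Hence σ₀² = 1/0.011719 ≈ 85.3.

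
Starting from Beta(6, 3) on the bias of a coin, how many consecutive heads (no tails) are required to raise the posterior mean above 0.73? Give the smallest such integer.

k = 3

After k heads and 0 tails the posterior is Beta(6+k, 3), with mean (6+k)/(6+3+k).
Set (6+k)/(9+k) > 0.73 and solve: k > (0.73·9 − 6)/(1 − 0.73) = 2.111.
The smallest integer exceeding 2.111 is 3, and checking k=3: (9)/(12) = 0.7500 > 0.73.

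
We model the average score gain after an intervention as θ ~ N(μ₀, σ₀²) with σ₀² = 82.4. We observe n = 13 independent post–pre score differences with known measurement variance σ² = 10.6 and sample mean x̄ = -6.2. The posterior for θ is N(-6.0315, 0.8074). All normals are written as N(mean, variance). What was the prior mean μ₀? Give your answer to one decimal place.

μ₀ = 11.0

The posterior mean is a precision-weighted average: μ_n = (τ₀μ₀ + τ_data·x̄)/(τ₀+τ_data), with τ₀=1/σ₀² and τ_data=n/σ².
Here τ₀ = 1/82.4 = 0.012136 and τ_data = 13/10.6 = 1.226415, so τ_n = 1.238551.
Rearranging for μ₀: μ₀ = (μ_n·τ_n − τ_data·x̄)/τ₀ = (-6.0315·1.238551 − 1.226415·-6.2) / 0.012136 = 0.133453/0.012136 ≈ 11.0.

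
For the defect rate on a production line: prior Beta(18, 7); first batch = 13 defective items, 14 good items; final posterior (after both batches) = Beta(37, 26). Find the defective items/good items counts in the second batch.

6 defective items and 5 good items

Because Beta–binomial updating is additive in the counts, the combined data contributed (α_post−α_prior, β_post−β_prior) successes and failures.
Total across both batches: 37−18=19 defective items, 26−7=19 good items.
Subtract the first batch: 19−13=6 defective items and 19−14=5 good items.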